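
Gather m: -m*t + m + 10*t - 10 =m*(1 - t) + 10*t - 10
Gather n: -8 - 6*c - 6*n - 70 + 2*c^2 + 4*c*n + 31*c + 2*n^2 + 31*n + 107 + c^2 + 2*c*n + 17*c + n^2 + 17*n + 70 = 3*c^2 + 42*c + 3*n^2 + n*(6*c + 42) + 99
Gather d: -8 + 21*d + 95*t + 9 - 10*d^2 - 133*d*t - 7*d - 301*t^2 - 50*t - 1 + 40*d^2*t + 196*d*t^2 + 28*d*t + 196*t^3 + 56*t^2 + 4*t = d^2*(40*t - 10) + d*(196*t^2 - 105*t + 14) + 196*t^3 - 245*t^2 + 49*t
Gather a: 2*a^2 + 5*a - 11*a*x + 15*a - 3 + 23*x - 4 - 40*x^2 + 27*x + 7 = 2*a^2 + a*(20 - 11*x) - 40*x^2 + 50*x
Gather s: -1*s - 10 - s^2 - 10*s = -s^2 - 11*s - 10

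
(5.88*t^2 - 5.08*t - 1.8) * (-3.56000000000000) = -20.9328*t^2 + 18.0848*t + 6.408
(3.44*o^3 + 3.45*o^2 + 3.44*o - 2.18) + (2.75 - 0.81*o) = 3.44*o^3 + 3.45*o^2 + 2.63*o + 0.57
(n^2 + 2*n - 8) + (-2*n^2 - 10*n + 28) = -n^2 - 8*n + 20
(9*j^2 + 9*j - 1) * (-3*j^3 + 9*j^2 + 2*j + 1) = -27*j^5 + 54*j^4 + 102*j^3 + 18*j^2 + 7*j - 1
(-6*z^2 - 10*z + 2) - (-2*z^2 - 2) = -4*z^2 - 10*z + 4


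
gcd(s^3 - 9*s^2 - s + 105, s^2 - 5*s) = s - 5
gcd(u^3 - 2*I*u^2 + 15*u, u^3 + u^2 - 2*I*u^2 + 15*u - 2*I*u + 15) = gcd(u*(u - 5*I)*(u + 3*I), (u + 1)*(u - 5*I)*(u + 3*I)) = u^2 - 2*I*u + 15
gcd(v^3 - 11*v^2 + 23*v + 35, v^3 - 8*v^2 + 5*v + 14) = v^2 - 6*v - 7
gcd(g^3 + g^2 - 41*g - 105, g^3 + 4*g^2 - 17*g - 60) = g^2 + 8*g + 15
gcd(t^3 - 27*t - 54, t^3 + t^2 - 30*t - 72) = t^2 - 3*t - 18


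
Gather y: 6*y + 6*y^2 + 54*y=6*y^2 + 60*y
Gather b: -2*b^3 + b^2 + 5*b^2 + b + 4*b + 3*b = -2*b^3 + 6*b^2 + 8*b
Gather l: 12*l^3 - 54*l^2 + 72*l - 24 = 12*l^3 - 54*l^2 + 72*l - 24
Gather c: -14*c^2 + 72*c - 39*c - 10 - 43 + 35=-14*c^2 + 33*c - 18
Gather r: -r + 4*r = 3*r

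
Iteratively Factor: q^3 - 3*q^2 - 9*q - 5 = (q - 5)*(q^2 + 2*q + 1) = (q - 5)*(q + 1)*(q + 1)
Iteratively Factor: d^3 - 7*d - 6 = (d + 1)*(d^2 - d - 6) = (d - 3)*(d + 1)*(d + 2)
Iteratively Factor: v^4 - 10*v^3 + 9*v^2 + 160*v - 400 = (v - 5)*(v^3 - 5*v^2 - 16*v + 80) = (v - 5)^2*(v^2 - 16) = (v - 5)^2*(v + 4)*(v - 4)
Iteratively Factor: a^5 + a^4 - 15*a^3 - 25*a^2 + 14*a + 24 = (a + 1)*(a^4 - 15*a^2 - 10*a + 24) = (a - 4)*(a + 1)*(a^3 + 4*a^2 + a - 6) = (a - 4)*(a + 1)*(a + 2)*(a^2 + 2*a - 3) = (a - 4)*(a - 1)*(a + 1)*(a + 2)*(a + 3)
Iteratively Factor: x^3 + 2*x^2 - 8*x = (x - 2)*(x^2 + 4*x) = x*(x - 2)*(x + 4)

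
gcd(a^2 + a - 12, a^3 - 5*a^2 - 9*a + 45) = a - 3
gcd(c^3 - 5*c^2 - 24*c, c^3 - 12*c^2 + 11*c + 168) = c^2 - 5*c - 24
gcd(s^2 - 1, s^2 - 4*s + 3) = s - 1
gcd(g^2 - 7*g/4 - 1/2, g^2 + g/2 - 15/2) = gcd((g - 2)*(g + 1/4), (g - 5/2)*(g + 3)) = 1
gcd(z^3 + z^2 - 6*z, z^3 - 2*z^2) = z^2 - 2*z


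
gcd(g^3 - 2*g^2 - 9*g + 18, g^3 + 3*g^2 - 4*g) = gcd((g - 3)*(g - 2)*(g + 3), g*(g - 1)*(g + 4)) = 1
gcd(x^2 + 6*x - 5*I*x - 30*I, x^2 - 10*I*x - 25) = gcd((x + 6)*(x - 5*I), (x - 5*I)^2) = x - 5*I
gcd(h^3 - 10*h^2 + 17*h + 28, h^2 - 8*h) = 1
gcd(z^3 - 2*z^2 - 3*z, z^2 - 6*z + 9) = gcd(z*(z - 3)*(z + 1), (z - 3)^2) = z - 3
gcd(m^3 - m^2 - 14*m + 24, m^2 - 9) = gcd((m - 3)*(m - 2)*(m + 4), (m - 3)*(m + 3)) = m - 3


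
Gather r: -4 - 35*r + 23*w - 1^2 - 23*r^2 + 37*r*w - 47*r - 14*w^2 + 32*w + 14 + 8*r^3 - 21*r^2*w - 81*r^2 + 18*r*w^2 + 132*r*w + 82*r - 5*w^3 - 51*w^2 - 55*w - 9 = 8*r^3 + r^2*(-21*w - 104) + r*(18*w^2 + 169*w) - 5*w^3 - 65*w^2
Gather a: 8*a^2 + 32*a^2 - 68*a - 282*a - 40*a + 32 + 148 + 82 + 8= 40*a^2 - 390*a + 270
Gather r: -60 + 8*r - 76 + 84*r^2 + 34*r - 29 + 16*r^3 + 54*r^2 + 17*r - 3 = 16*r^3 + 138*r^2 + 59*r - 168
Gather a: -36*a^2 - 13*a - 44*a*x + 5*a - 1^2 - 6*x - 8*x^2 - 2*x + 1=-36*a^2 + a*(-44*x - 8) - 8*x^2 - 8*x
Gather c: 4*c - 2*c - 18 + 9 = 2*c - 9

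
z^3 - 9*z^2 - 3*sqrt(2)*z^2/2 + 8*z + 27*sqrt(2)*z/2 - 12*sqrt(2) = (z - 8)*(z - 1)*(z - 3*sqrt(2)/2)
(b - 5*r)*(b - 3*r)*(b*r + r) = b^3*r - 8*b^2*r^2 + b^2*r + 15*b*r^3 - 8*b*r^2 + 15*r^3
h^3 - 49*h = h*(h - 7)*(h + 7)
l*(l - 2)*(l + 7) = l^3 + 5*l^2 - 14*l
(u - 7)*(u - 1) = u^2 - 8*u + 7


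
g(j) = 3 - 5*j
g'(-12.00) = -5.00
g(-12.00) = 63.00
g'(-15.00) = -5.00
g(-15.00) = 78.00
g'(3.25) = -5.00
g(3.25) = -13.25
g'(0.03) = -5.00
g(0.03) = 2.85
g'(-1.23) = -5.00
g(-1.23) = 9.15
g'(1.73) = -5.00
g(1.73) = -5.65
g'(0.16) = -5.00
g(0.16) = 2.20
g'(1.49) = -5.00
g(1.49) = -4.45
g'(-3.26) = -5.00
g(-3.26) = 19.30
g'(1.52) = -5.00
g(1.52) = -4.60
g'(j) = -5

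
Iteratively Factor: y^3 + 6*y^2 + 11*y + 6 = (y + 1)*(y^2 + 5*y + 6) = (y + 1)*(y + 2)*(y + 3)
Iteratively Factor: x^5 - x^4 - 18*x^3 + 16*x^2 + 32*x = (x - 2)*(x^4 + x^3 - 16*x^2 - 16*x) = (x - 2)*(x + 1)*(x^3 - 16*x) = (x - 2)*(x + 1)*(x + 4)*(x^2 - 4*x) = x*(x - 2)*(x + 1)*(x + 4)*(x - 4)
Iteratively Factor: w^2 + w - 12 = (w - 3)*(w + 4)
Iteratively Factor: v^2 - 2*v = (v - 2)*(v)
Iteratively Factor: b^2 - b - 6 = (b + 2)*(b - 3)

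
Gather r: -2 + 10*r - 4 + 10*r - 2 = 20*r - 8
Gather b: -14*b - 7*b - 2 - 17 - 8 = -21*b - 27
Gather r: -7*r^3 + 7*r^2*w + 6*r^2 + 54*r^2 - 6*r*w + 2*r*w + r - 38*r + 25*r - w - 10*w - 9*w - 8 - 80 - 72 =-7*r^3 + r^2*(7*w + 60) + r*(-4*w - 12) - 20*w - 160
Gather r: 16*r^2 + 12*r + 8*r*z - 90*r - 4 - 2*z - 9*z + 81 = 16*r^2 + r*(8*z - 78) - 11*z + 77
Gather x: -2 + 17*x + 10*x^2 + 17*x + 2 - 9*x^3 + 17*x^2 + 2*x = -9*x^3 + 27*x^2 + 36*x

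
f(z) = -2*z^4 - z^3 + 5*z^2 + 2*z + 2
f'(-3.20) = 201.42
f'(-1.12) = -1.72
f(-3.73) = -271.14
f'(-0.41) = -2.05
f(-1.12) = 4.29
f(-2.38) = -25.13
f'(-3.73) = 338.12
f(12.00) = -42454.00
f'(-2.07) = 39.40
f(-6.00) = -2206.00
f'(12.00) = -14134.00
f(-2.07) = -8.57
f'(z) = -8*z^3 - 3*z^2 + 10*z + 2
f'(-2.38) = 69.06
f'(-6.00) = 1562.00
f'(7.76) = -3839.36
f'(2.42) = -104.75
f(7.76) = -7401.00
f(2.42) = -46.65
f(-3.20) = -130.15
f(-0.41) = 2.03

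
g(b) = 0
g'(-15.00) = 0.00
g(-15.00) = 0.00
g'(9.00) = 0.00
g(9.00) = 0.00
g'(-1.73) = 0.00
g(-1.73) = 0.00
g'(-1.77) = 0.00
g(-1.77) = 0.00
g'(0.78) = 0.00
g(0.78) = 0.00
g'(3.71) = 0.00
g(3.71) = 0.00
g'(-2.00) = 0.00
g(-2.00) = 0.00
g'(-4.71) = 0.00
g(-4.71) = 0.00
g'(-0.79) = 0.00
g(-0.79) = 0.00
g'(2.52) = 0.00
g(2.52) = 0.00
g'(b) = 0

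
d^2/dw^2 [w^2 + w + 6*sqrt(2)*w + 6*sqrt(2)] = 2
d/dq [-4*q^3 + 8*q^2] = 4*q*(4 - 3*q)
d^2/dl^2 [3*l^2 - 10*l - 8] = 6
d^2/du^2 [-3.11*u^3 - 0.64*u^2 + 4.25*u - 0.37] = -18.66*u - 1.28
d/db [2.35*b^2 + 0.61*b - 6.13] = 4.7*b + 0.61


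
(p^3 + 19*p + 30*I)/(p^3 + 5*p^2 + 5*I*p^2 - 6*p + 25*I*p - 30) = (p - 5*I)/(p + 5)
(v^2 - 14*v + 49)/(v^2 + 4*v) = (v^2 - 14*v + 49)/(v*(v + 4))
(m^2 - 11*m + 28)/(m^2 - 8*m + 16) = (m - 7)/(m - 4)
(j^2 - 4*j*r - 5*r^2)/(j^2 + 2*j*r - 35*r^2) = (j + r)/(j + 7*r)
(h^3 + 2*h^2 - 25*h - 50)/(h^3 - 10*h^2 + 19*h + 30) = (h^2 + 7*h + 10)/(h^2 - 5*h - 6)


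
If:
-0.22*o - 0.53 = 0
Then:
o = -2.41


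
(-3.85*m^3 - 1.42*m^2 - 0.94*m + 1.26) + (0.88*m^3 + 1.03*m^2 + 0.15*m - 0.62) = -2.97*m^3 - 0.39*m^2 - 0.79*m + 0.64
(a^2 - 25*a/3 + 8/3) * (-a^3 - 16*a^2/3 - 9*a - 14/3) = -a^5 + 3*a^4 + 295*a^3/9 + 505*a^2/9 + 134*a/9 - 112/9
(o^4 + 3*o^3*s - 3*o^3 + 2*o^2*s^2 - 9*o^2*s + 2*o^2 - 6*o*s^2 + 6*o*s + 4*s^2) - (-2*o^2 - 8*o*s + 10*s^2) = o^4 + 3*o^3*s - 3*o^3 + 2*o^2*s^2 - 9*o^2*s + 4*o^2 - 6*o*s^2 + 14*o*s - 6*s^2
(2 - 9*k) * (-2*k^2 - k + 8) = 18*k^3 + 5*k^2 - 74*k + 16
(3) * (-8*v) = -24*v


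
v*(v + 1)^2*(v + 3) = v^4 + 5*v^3 + 7*v^2 + 3*v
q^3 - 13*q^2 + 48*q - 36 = (q - 6)^2*(q - 1)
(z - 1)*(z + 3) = z^2 + 2*z - 3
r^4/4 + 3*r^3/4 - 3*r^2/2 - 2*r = r*(r/4 + 1)*(r - 2)*(r + 1)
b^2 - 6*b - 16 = (b - 8)*(b + 2)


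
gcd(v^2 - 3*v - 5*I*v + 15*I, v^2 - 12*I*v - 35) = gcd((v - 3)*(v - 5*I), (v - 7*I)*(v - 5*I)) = v - 5*I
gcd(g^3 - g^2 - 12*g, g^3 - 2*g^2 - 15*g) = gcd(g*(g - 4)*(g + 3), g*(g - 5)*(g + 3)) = g^2 + 3*g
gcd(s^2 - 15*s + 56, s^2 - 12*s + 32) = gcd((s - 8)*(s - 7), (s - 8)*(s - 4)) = s - 8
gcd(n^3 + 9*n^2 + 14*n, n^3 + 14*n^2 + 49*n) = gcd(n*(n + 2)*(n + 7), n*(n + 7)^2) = n^2 + 7*n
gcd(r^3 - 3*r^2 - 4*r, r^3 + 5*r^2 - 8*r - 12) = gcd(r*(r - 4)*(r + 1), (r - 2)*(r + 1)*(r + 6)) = r + 1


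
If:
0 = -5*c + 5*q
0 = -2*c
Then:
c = 0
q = 0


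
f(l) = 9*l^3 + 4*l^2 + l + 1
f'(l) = 27*l^2 + 8*l + 1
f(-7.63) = -3771.52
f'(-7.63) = 1511.82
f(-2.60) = -132.74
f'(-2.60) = 162.72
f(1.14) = 20.67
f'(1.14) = 45.21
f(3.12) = 316.40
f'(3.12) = 288.79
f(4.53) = 924.25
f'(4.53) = 591.30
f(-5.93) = -1741.02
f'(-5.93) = 903.01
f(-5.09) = -1087.31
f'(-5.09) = 659.80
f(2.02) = 93.52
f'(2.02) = 127.33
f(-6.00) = -1805.00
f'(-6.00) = 925.00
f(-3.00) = -209.00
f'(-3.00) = 220.00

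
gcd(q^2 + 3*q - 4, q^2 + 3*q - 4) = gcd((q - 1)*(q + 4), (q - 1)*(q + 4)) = q^2 + 3*q - 4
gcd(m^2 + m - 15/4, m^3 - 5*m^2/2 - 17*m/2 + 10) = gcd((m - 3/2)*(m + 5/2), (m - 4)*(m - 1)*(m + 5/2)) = m + 5/2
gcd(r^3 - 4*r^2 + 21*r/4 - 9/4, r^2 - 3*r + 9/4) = r^2 - 3*r + 9/4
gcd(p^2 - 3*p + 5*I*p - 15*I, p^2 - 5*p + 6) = p - 3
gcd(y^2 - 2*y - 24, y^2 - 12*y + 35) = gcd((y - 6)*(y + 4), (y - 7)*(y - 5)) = 1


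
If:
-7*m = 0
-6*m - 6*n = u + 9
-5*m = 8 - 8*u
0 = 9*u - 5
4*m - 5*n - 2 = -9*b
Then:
No Solution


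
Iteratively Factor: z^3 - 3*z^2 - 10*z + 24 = (z - 2)*(z^2 - z - 12) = (z - 2)*(z + 3)*(z - 4)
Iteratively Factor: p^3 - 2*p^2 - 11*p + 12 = (p + 3)*(p^2 - 5*p + 4) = (p - 1)*(p + 3)*(p - 4)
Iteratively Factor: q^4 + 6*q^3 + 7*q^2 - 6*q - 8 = (q + 2)*(q^3 + 4*q^2 - q - 4) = (q + 1)*(q + 2)*(q^2 + 3*q - 4) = (q - 1)*(q + 1)*(q + 2)*(q + 4)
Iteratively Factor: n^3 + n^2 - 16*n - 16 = (n + 1)*(n^2 - 16) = (n + 1)*(n + 4)*(n - 4)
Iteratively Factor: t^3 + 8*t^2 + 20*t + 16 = (t + 2)*(t^2 + 6*t + 8) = (t + 2)*(t + 4)*(t + 2)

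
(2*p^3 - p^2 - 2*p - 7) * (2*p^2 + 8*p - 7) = 4*p^5 + 14*p^4 - 26*p^3 - 23*p^2 - 42*p + 49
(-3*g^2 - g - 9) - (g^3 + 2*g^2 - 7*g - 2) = -g^3 - 5*g^2 + 6*g - 7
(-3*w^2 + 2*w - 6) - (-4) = -3*w^2 + 2*w - 2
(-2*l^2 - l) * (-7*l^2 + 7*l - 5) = 14*l^4 - 7*l^3 + 3*l^2 + 5*l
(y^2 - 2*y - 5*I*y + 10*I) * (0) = 0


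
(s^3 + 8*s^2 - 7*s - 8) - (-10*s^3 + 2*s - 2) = 11*s^3 + 8*s^2 - 9*s - 6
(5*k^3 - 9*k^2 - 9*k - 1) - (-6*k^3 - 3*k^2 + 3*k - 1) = 11*k^3 - 6*k^2 - 12*k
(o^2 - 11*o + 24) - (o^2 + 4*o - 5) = 29 - 15*o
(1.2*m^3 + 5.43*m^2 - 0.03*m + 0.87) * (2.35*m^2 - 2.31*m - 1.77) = 2.82*m^5 + 9.9885*m^4 - 14.7378*m^3 - 7.4973*m^2 - 1.9566*m - 1.5399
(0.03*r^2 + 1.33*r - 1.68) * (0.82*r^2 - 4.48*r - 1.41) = 0.0246*r^4 + 0.9562*r^3 - 7.3783*r^2 + 5.6511*r + 2.3688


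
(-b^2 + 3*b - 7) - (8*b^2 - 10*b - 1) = -9*b^2 + 13*b - 6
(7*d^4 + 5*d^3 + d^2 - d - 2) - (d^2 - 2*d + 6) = 7*d^4 + 5*d^3 + d - 8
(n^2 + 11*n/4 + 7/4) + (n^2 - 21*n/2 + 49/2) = 2*n^2 - 31*n/4 + 105/4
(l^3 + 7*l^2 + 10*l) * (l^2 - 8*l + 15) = l^5 - l^4 - 31*l^3 + 25*l^2 + 150*l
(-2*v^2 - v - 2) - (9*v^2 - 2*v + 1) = -11*v^2 + v - 3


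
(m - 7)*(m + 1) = m^2 - 6*m - 7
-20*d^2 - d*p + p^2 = (-5*d + p)*(4*d + p)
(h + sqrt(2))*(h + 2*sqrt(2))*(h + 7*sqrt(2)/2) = h^3 + 13*sqrt(2)*h^2/2 + 25*h + 14*sqrt(2)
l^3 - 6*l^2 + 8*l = l*(l - 4)*(l - 2)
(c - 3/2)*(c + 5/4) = c^2 - c/4 - 15/8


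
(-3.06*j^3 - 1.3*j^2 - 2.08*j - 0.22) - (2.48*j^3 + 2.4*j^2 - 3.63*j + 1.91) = -5.54*j^3 - 3.7*j^2 + 1.55*j - 2.13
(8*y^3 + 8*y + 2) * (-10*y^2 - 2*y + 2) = -80*y^5 - 16*y^4 - 64*y^3 - 36*y^2 + 12*y + 4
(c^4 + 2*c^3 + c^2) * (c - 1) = c^5 + c^4 - c^3 - c^2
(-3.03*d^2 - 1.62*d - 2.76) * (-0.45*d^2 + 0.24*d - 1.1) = 1.3635*d^4 + 0.00180000000000013*d^3 + 4.1862*d^2 + 1.1196*d + 3.036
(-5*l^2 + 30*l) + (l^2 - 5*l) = -4*l^2 + 25*l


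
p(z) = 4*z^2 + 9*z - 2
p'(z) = 8*z + 9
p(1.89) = 29.30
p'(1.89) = 24.12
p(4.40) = 115.04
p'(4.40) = 44.20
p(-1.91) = -4.60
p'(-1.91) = -6.28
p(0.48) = 3.24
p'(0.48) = 12.84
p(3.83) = 91.15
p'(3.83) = 39.64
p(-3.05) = 7.76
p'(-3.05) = -15.40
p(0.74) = 6.85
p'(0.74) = 14.92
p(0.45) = 2.86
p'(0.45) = 12.60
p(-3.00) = 7.00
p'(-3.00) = -15.00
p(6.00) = 196.00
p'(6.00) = 57.00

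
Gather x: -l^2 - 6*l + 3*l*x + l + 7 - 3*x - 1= -l^2 - 5*l + x*(3*l - 3) + 6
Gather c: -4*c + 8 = 8 - 4*c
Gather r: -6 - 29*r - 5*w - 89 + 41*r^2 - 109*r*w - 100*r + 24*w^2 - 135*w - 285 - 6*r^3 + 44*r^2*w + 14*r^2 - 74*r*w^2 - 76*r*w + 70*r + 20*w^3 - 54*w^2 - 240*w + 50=-6*r^3 + r^2*(44*w + 55) + r*(-74*w^2 - 185*w - 59) + 20*w^3 - 30*w^2 - 380*w - 330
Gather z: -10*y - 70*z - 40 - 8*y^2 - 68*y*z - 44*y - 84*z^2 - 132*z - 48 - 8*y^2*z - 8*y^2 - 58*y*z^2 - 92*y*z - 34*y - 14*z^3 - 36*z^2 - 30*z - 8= -16*y^2 - 88*y - 14*z^3 + z^2*(-58*y - 120) + z*(-8*y^2 - 160*y - 232) - 96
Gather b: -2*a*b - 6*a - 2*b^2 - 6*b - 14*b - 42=-6*a - 2*b^2 + b*(-2*a - 20) - 42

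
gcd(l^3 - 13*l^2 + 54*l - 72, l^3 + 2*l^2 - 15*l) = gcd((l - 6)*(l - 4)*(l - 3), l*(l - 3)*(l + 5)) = l - 3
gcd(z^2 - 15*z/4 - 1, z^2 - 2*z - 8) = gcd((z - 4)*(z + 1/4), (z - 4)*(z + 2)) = z - 4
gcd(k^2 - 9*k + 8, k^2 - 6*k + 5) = k - 1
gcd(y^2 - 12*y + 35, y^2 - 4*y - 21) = y - 7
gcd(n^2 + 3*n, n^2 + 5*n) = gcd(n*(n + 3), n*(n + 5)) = n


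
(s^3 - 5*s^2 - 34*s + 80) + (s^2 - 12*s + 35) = s^3 - 4*s^2 - 46*s + 115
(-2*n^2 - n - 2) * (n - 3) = -2*n^3 + 5*n^2 + n + 6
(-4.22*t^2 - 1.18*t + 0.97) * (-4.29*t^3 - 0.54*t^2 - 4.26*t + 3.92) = 18.1038*t^5 + 7.341*t^4 + 14.4531*t^3 - 12.0394*t^2 - 8.7578*t + 3.8024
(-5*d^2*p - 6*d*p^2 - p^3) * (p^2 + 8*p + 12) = -5*d^2*p^3 - 40*d^2*p^2 - 60*d^2*p - 6*d*p^4 - 48*d*p^3 - 72*d*p^2 - p^5 - 8*p^4 - 12*p^3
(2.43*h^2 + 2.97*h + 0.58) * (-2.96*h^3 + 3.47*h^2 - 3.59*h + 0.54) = -7.1928*h^5 - 0.3591*h^4 - 0.134599999999999*h^3 - 7.3375*h^2 - 0.4784*h + 0.3132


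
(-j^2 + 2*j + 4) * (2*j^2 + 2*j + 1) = -2*j^4 + 2*j^3 + 11*j^2 + 10*j + 4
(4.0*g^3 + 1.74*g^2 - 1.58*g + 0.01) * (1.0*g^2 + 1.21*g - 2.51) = 4.0*g^5 + 6.58*g^4 - 9.5146*g^3 - 6.2692*g^2 + 3.9779*g - 0.0251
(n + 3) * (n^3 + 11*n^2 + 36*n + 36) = n^4 + 14*n^3 + 69*n^2 + 144*n + 108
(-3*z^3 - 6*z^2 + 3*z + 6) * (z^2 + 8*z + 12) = -3*z^5 - 30*z^4 - 81*z^3 - 42*z^2 + 84*z + 72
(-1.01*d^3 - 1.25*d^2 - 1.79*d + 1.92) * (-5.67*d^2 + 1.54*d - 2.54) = 5.7267*d^5 + 5.5321*d^4 + 10.7897*d^3 - 10.468*d^2 + 7.5034*d - 4.8768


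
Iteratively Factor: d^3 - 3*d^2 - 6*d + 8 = (d + 2)*(d^2 - 5*d + 4) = (d - 4)*(d + 2)*(d - 1)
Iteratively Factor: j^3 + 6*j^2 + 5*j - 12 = (j + 4)*(j^2 + 2*j - 3) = (j - 1)*(j + 4)*(j + 3)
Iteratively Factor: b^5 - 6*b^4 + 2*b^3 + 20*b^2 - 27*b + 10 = (b - 1)*(b^4 - 5*b^3 - 3*b^2 + 17*b - 10) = (b - 1)^2*(b^3 - 4*b^2 - 7*b + 10) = (b - 1)^2*(b + 2)*(b^2 - 6*b + 5) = (b - 5)*(b - 1)^2*(b + 2)*(b - 1)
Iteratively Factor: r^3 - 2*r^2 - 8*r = (r)*(r^2 - 2*r - 8) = r*(r + 2)*(r - 4)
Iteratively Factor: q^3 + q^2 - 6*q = (q)*(q^2 + q - 6) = q*(q + 3)*(q - 2)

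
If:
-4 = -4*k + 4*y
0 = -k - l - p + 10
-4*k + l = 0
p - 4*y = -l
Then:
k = 14/5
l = 56/5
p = -4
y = 9/5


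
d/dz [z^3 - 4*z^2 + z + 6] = 3*z^2 - 8*z + 1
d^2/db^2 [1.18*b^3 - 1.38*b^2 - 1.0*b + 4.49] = 7.08*b - 2.76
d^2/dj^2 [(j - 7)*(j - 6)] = 2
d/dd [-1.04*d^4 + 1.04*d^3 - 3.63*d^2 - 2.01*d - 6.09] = -4.16*d^3 + 3.12*d^2 - 7.26*d - 2.01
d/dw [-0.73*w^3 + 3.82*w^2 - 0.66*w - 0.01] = -2.19*w^2 + 7.64*w - 0.66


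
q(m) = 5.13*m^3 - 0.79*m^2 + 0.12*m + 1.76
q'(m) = 15.39*m^2 - 1.58*m + 0.12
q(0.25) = 1.82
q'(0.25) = 0.69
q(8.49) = 3085.19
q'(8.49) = 1096.02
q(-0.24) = 1.61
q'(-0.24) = 1.39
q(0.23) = 1.81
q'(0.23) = 0.57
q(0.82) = 4.16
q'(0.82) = 9.17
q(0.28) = 1.84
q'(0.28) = 0.88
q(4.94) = 601.51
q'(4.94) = 367.89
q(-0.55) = 0.60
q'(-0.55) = 5.64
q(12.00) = 8754.08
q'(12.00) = 2197.32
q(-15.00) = -17491.54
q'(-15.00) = 3486.57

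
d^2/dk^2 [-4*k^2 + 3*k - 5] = -8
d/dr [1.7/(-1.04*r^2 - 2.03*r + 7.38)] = (3.536*r + 3.451)/(1.04*r^2 + 2.03*r - 7.38)^2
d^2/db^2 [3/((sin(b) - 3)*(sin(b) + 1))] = (-18*sin(b) - 12*cos(b)^2 + 54)*cos(b)^2/((sin(b) - 3)^3*(sin(b) + 1)^3)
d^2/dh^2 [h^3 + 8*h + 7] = 6*h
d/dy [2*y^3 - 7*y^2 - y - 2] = 6*y^2 - 14*y - 1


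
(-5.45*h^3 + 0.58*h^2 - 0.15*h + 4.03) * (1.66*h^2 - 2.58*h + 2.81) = -9.047*h^5 + 15.0238*h^4 - 17.0599*h^3 + 8.7066*h^2 - 10.8189*h + 11.3243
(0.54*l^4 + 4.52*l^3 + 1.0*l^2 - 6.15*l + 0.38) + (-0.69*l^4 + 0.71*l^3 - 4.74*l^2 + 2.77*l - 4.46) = -0.15*l^4 + 5.23*l^3 - 3.74*l^2 - 3.38*l - 4.08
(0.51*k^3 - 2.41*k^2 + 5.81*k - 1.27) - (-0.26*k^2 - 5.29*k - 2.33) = 0.51*k^3 - 2.15*k^2 + 11.1*k + 1.06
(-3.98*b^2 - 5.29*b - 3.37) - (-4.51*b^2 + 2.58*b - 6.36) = 0.53*b^2 - 7.87*b + 2.99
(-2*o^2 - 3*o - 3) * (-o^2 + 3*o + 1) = 2*o^4 - 3*o^3 - 8*o^2 - 12*o - 3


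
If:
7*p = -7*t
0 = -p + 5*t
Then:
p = 0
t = 0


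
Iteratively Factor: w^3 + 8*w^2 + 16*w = (w)*(w^2 + 8*w + 16) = w*(w + 4)*(w + 4)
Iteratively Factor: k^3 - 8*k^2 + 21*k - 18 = (k - 3)*(k^2 - 5*k + 6) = (k - 3)^2*(k - 2)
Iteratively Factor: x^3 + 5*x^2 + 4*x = (x + 4)*(x^2 + x) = x*(x + 4)*(x + 1)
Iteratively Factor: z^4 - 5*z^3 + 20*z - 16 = (z + 2)*(z^3 - 7*z^2 + 14*z - 8) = (z - 1)*(z + 2)*(z^2 - 6*z + 8) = (z - 4)*(z - 1)*(z + 2)*(z - 2)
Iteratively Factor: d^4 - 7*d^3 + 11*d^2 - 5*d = (d - 1)*(d^3 - 6*d^2 + 5*d) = d*(d - 1)*(d^2 - 6*d + 5) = d*(d - 5)*(d - 1)*(d - 1)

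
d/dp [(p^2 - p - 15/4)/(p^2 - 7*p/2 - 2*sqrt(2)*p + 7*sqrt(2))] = (4*(2*p - 1)*(2*p^2 - 7*p - 4*sqrt(2)*p + 14*sqrt(2)) - (-4*p + 4*sqrt(2) + 7)*(-4*p^2 + 4*p + 15))/(2*(2*p^2 - 7*p - 4*sqrt(2)*p + 14*sqrt(2))^2)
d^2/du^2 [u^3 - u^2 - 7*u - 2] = 6*u - 2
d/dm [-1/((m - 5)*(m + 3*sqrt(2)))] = (2*m - 5 + 3*sqrt(2))/((m - 5)^2*(m + 3*sqrt(2))^2)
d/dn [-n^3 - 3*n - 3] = -3*n^2 - 3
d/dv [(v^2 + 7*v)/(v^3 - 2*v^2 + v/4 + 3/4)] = 4*(-4*v^4 - 56*v^3 + 57*v^2 + 6*v + 21)/(16*v^6 - 64*v^5 + 72*v^4 + 8*v^3 - 47*v^2 + 6*v + 9)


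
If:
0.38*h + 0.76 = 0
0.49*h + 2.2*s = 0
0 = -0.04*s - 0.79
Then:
No Solution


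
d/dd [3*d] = 3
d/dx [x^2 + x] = 2*x + 1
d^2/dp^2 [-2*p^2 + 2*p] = -4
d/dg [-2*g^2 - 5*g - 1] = -4*g - 5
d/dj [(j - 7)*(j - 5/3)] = 2*j - 26/3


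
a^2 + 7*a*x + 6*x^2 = (a + x)*(a + 6*x)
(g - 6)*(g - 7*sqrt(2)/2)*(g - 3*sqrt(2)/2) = g^3 - 5*sqrt(2)*g^2 - 6*g^2 + 21*g/2 + 30*sqrt(2)*g - 63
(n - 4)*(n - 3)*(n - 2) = n^3 - 9*n^2 + 26*n - 24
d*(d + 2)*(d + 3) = d^3 + 5*d^2 + 6*d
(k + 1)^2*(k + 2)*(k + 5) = k^4 + 9*k^3 + 25*k^2 + 27*k + 10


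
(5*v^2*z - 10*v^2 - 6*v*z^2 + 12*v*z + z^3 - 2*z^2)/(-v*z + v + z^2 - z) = (-5*v*z + 10*v + z^2 - 2*z)/(z - 1)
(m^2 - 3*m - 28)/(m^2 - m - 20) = (m - 7)/(m - 5)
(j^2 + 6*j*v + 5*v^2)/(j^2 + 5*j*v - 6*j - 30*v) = (j + v)/(j - 6)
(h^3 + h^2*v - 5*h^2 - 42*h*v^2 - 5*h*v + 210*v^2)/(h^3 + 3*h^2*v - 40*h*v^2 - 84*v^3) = (h - 5)/(h + 2*v)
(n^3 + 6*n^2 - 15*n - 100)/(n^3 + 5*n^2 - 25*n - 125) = (n - 4)/(n - 5)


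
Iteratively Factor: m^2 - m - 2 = (m - 2)*(m + 1)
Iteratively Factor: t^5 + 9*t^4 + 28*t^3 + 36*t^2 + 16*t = (t + 2)*(t^4 + 7*t^3 + 14*t^2 + 8*t) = (t + 2)^2*(t^3 + 5*t^2 + 4*t) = (t + 1)*(t + 2)^2*(t^2 + 4*t) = t*(t + 1)*(t + 2)^2*(t + 4)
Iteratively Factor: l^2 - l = (l - 1)*(l)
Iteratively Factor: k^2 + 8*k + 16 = (k + 4)*(k + 4)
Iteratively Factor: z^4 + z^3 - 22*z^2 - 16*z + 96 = (z - 2)*(z^3 + 3*z^2 - 16*z - 48) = (z - 2)*(z + 3)*(z^2 - 16) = (z - 2)*(z + 3)*(z + 4)*(z - 4)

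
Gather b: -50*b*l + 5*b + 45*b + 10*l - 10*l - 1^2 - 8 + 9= b*(50 - 50*l)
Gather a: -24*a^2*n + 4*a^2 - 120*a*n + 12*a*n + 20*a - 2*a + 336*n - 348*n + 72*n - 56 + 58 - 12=a^2*(4 - 24*n) + a*(18 - 108*n) + 60*n - 10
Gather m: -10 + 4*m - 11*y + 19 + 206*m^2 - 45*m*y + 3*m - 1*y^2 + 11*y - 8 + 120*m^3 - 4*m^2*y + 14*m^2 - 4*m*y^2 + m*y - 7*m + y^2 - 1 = 120*m^3 + m^2*(220 - 4*y) + m*(-4*y^2 - 44*y)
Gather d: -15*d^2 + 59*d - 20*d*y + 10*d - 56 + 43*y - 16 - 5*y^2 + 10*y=-15*d^2 + d*(69 - 20*y) - 5*y^2 + 53*y - 72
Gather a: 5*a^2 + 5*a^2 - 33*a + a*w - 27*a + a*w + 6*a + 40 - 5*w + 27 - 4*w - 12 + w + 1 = 10*a^2 + a*(2*w - 54) - 8*w + 56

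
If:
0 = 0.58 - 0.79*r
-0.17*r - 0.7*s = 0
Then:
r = 0.73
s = -0.18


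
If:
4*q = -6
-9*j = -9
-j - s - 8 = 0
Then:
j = 1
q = -3/2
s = -9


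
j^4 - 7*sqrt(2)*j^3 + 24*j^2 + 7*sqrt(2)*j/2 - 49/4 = (j - 7*sqrt(2)/2)^2*(j - sqrt(2)/2)*(j + sqrt(2)/2)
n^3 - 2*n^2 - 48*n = n*(n - 8)*(n + 6)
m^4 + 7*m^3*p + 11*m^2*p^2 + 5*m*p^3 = m*(m + p)^2*(m + 5*p)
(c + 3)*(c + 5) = c^2 + 8*c + 15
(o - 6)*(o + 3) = o^2 - 3*o - 18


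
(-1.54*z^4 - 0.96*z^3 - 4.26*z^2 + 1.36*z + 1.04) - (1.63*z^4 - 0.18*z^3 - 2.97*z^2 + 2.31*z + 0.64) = -3.17*z^4 - 0.78*z^3 - 1.29*z^2 - 0.95*z + 0.4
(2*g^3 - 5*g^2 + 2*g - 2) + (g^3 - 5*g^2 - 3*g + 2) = 3*g^3 - 10*g^2 - g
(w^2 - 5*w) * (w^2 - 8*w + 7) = w^4 - 13*w^3 + 47*w^2 - 35*w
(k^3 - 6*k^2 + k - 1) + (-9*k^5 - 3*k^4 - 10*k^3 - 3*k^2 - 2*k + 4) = -9*k^5 - 3*k^4 - 9*k^3 - 9*k^2 - k + 3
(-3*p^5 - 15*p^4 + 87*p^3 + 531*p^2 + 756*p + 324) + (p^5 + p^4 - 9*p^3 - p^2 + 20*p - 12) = -2*p^5 - 14*p^4 + 78*p^3 + 530*p^2 + 776*p + 312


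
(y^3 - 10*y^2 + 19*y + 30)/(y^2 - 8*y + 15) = (y^2 - 5*y - 6)/(y - 3)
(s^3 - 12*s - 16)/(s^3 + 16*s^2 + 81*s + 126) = (s^3 - 12*s - 16)/(s^3 + 16*s^2 + 81*s + 126)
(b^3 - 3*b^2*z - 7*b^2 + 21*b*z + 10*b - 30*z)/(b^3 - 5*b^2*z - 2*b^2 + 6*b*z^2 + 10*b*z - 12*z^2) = (5 - b)/(-b + 2*z)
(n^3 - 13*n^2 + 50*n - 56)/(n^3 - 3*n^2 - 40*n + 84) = (n - 4)/(n + 6)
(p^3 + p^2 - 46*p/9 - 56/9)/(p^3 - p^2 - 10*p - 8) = (p^2 - p - 28/9)/(p^2 - 3*p - 4)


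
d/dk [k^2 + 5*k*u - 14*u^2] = 2*k + 5*u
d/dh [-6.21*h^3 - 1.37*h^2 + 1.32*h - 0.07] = -18.63*h^2 - 2.74*h + 1.32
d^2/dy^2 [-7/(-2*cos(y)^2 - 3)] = 28*(-4*sin(y)^4 - 4*sin(y)^2 + 5)/(cos(2*y) + 4)^3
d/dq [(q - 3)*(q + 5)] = 2*q + 2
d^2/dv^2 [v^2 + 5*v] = 2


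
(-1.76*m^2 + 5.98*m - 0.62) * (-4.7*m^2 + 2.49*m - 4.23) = 8.272*m^4 - 32.4884*m^3 + 25.249*m^2 - 26.8392*m + 2.6226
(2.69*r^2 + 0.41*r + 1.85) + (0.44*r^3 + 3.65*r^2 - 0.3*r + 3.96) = 0.44*r^3 + 6.34*r^2 + 0.11*r + 5.81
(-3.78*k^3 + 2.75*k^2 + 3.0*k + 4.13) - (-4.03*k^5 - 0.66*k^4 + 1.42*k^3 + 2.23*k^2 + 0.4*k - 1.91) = 4.03*k^5 + 0.66*k^4 - 5.2*k^3 + 0.52*k^2 + 2.6*k + 6.04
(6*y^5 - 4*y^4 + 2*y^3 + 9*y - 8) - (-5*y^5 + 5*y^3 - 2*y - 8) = 11*y^5 - 4*y^4 - 3*y^3 + 11*y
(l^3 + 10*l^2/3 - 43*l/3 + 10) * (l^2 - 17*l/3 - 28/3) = l^5 - 7*l^4/3 - 383*l^3/9 + 541*l^2/9 + 694*l/9 - 280/3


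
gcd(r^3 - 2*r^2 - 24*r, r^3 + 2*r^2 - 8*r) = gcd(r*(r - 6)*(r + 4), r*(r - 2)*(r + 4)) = r^2 + 4*r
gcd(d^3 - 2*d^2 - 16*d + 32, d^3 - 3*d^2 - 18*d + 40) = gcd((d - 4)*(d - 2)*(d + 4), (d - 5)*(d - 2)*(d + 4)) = d^2 + 2*d - 8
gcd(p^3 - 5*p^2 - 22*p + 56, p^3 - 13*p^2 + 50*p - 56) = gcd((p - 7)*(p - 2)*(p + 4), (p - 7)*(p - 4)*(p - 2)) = p^2 - 9*p + 14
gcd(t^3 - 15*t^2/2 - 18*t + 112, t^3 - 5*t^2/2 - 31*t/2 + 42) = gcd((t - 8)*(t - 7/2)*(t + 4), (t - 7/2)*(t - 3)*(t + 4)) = t^2 + t/2 - 14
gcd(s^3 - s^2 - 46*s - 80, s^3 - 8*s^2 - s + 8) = s - 8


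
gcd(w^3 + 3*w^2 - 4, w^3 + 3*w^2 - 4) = w^3 + 3*w^2 - 4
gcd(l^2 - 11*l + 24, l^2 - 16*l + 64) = l - 8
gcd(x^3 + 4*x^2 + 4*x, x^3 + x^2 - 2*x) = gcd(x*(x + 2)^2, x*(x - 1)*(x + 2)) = x^2 + 2*x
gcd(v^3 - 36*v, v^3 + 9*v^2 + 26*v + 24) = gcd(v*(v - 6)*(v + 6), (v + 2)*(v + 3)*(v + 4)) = 1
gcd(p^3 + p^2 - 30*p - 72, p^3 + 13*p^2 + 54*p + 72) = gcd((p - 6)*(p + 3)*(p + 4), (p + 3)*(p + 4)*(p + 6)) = p^2 + 7*p + 12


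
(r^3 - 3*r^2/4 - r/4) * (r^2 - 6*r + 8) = r^5 - 27*r^4/4 + 49*r^3/4 - 9*r^2/2 - 2*r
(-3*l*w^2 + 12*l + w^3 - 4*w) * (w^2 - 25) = -3*l*w^4 + 87*l*w^2 - 300*l + w^5 - 29*w^3 + 100*w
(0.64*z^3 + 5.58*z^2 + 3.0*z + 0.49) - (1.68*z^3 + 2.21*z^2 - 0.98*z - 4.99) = -1.04*z^3 + 3.37*z^2 + 3.98*z + 5.48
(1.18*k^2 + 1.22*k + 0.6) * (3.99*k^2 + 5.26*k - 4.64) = 4.7082*k^4 + 11.0746*k^3 + 3.336*k^2 - 2.5048*k - 2.784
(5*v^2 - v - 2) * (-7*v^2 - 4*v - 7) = -35*v^4 - 13*v^3 - 17*v^2 + 15*v + 14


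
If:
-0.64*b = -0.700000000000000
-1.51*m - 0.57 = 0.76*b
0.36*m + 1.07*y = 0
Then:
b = 1.09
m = -0.93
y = 0.31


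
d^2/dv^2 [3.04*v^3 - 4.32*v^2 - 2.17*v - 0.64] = 18.24*v - 8.64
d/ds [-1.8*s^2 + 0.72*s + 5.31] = 0.72 - 3.6*s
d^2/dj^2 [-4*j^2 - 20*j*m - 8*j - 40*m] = -8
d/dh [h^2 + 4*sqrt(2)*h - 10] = 2*h + 4*sqrt(2)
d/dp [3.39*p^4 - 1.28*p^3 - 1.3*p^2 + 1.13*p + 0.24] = 13.56*p^3 - 3.84*p^2 - 2.6*p + 1.13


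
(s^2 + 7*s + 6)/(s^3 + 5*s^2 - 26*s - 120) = (s + 1)/(s^2 - s - 20)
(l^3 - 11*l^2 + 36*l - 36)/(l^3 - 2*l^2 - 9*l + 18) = (l - 6)/(l + 3)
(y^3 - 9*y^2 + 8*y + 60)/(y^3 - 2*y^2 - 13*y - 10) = (y - 6)/(y + 1)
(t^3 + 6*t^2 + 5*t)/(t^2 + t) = t + 5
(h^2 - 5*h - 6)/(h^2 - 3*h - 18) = (h + 1)/(h + 3)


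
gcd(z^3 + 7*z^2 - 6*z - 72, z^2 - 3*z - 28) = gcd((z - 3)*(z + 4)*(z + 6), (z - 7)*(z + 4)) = z + 4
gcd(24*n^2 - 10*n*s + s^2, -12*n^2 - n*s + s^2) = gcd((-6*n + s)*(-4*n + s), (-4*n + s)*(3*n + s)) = -4*n + s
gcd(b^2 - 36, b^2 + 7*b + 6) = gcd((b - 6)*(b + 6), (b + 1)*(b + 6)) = b + 6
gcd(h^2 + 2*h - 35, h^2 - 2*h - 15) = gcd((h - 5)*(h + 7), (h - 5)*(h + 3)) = h - 5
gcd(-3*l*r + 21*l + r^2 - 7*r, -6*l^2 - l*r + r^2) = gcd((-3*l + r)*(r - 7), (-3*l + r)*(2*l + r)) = -3*l + r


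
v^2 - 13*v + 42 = (v - 7)*(v - 6)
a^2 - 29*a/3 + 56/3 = (a - 7)*(a - 8/3)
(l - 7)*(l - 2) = l^2 - 9*l + 14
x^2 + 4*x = x*(x + 4)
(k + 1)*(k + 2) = k^2 + 3*k + 2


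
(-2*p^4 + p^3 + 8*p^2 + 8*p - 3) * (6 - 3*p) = 6*p^5 - 15*p^4 - 18*p^3 + 24*p^2 + 57*p - 18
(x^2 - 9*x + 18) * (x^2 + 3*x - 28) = x^4 - 6*x^3 - 37*x^2 + 306*x - 504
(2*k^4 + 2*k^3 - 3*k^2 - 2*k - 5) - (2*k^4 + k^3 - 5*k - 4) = k^3 - 3*k^2 + 3*k - 1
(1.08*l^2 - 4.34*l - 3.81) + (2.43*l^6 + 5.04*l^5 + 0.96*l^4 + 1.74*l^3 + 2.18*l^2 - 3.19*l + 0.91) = 2.43*l^6 + 5.04*l^5 + 0.96*l^4 + 1.74*l^3 + 3.26*l^2 - 7.53*l - 2.9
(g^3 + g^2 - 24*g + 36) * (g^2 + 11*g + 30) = g^5 + 12*g^4 + 17*g^3 - 198*g^2 - 324*g + 1080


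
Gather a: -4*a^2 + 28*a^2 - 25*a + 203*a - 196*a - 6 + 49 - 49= 24*a^2 - 18*a - 6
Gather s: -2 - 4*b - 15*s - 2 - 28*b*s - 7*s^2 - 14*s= -4*b - 7*s^2 + s*(-28*b - 29) - 4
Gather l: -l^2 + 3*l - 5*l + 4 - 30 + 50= -l^2 - 2*l + 24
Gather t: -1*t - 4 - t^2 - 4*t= -t^2 - 5*t - 4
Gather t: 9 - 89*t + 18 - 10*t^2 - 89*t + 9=-10*t^2 - 178*t + 36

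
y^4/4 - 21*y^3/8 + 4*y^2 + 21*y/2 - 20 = (y/4 + 1/2)*(y - 8)*(y - 5/2)*(y - 2)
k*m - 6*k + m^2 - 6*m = (k + m)*(m - 6)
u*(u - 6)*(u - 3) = u^3 - 9*u^2 + 18*u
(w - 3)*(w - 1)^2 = w^3 - 5*w^2 + 7*w - 3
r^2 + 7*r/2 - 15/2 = (r - 3/2)*(r + 5)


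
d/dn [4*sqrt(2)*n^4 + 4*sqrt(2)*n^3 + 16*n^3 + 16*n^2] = 4*n*(4*sqrt(2)*n^2 + 3*sqrt(2)*n + 12*n + 8)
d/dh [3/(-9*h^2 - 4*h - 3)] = 6*(9*h + 2)/(9*h^2 + 4*h + 3)^2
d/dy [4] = 0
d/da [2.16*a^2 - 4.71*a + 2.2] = 4.32*a - 4.71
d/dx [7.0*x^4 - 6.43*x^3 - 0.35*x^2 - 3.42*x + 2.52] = 28.0*x^3 - 19.29*x^2 - 0.7*x - 3.42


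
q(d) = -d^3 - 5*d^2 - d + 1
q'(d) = -3*d^2 - 10*d - 1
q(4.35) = -180.28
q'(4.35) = -101.27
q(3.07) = -78.13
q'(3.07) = -59.97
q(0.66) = -2.13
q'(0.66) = -8.91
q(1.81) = -23.12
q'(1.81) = -28.93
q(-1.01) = -2.06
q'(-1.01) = 6.04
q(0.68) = -2.31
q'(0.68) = -9.19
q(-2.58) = -12.53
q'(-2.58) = 4.83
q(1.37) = -12.33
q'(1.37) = -20.33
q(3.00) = -74.00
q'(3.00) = -58.00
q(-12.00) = 1021.00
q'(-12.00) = -313.00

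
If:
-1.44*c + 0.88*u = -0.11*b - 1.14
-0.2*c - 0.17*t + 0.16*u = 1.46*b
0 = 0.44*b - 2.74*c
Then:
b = 7.25827814569536*u + 9.40276941601445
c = 1.16556291390728*u + 1.50993377483444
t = -62.7658745617452*u - 82.5295888373411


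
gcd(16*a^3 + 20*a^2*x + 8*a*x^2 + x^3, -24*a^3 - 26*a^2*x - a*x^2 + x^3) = 4*a + x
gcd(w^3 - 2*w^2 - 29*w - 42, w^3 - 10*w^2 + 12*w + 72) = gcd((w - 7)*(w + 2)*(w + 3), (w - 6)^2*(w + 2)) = w + 2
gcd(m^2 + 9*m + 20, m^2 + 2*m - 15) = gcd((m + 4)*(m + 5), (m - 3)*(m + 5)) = m + 5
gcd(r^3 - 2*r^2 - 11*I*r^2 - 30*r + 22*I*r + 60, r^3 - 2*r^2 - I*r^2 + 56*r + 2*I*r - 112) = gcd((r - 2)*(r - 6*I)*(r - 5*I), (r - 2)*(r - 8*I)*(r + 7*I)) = r - 2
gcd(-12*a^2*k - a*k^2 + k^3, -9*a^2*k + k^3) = 3*a*k + k^2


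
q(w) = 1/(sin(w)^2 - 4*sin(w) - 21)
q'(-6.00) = 0.01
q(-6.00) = -0.05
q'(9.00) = -0.00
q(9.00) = -0.04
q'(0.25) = 0.01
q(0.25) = -0.05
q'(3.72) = -0.01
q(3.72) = -0.05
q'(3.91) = -0.01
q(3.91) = -0.06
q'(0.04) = 0.01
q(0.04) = -0.05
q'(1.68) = -0.00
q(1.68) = -0.04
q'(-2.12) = -0.01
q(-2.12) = -0.06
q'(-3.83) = -0.00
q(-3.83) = -0.04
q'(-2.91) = -0.01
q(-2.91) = -0.05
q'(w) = (-2*sin(w)*cos(w) + 4*cos(w))/(sin(w)^2 - 4*sin(w) - 21)^2 = 2*(2 - sin(w))*cos(w)/((sin(w) - 7)^2*(sin(w) + 3)^2)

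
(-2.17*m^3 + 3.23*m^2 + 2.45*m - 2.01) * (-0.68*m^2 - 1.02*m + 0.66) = 1.4756*m^5 + 0.0169999999999999*m^4 - 6.3928*m^3 + 0.9996*m^2 + 3.6672*m - 1.3266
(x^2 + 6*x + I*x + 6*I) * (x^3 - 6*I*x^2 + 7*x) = x^5 + 6*x^4 - 5*I*x^4 + 13*x^3 - 30*I*x^3 + 78*x^2 + 7*I*x^2 + 42*I*x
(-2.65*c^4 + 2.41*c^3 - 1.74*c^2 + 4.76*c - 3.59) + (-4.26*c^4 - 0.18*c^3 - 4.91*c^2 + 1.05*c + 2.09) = -6.91*c^4 + 2.23*c^3 - 6.65*c^2 + 5.81*c - 1.5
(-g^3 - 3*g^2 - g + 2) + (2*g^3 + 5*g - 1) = g^3 - 3*g^2 + 4*g + 1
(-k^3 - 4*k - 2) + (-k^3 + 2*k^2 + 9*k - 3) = -2*k^3 + 2*k^2 + 5*k - 5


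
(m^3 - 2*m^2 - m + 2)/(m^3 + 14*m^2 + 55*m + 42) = (m^2 - 3*m + 2)/(m^2 + 13*m + 42)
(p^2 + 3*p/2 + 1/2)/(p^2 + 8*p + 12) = (2*p^2 + 3*p + 1)/(2*(p^2 + 8*p + 12))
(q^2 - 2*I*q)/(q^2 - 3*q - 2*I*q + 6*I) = q/(q - 3)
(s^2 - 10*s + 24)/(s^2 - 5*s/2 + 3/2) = 2*(s^2 - 10*s + 24)/(2*s^2 - 5*s + 3)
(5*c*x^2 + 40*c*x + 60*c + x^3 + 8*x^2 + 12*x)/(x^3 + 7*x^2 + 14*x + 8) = (5*c*x + 30*c + x^2 + 6*x)/(x^2 + 5*x + 4)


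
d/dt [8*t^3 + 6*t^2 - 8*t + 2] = 24*t^2 + 12*t - 8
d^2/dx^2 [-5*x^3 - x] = -30*x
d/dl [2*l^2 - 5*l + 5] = 4*l - 5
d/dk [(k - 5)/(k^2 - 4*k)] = (-k^2 + 10*k - 20)/(k^2*(k^2 - 8*k + 16))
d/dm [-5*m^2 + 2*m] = 2 - 10*m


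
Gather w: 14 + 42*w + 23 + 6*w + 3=48*w + 40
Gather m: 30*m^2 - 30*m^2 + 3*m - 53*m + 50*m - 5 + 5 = 0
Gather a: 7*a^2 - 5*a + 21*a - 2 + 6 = 7*a^2 + 16*a + 4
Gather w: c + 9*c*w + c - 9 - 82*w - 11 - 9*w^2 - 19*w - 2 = 2*c - 9*w^2 + w*(9*c - 101) - 22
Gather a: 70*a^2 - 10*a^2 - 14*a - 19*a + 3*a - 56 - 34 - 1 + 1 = 60*a^2 - 30*a - 90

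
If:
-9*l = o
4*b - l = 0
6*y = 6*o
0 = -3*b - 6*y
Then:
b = 0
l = 0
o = 0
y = 0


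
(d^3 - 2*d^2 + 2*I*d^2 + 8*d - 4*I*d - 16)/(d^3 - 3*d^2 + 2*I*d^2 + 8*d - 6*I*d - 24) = (d - 2)/(d - 3)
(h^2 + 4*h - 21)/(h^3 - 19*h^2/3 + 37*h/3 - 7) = 3*(h + 7)/(3*h^2 - 10*h + 7)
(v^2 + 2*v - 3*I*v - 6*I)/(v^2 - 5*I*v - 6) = (v + 2)/(v - 2*I)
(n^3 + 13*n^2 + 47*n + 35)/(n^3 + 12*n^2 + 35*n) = (n + 1)/n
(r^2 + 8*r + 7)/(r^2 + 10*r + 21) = (r + 1)/(r + 3)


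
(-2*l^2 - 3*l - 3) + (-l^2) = -3*l^2 - 3*l - 3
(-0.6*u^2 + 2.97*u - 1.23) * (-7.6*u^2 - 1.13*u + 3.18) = 4.56*u^4 - 21.894*u^3 + 4.0839*u^2 + 10.8345*u - 3.9114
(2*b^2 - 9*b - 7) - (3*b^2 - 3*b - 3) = -b^2 - 6*b - 4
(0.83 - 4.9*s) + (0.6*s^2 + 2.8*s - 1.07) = 0.6*s^2 - 2.1*s - 0.24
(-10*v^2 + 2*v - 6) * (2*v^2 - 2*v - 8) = -20*v^4 + 24*v^3 + 64*v^2 - 4*v + 48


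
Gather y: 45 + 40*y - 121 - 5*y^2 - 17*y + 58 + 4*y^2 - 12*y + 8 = -y^2 + 11*y - 10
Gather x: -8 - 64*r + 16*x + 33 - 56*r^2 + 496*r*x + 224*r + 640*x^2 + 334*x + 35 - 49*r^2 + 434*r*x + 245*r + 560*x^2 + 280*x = -105*r^2 + 405*r + 1200*x^2 + x*(930*r + 630) + 60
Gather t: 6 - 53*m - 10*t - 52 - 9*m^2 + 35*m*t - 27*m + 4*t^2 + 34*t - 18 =-9*m^2 - 80*m + 4*t^2 + t*(35*m + 24) - 64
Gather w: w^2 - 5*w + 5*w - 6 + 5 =w^2 - 1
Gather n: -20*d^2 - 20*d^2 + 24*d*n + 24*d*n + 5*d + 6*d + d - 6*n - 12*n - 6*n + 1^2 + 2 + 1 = -40*d^2 + 12*d + n*(48*d - 24) + 4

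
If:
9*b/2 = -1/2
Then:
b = -1/9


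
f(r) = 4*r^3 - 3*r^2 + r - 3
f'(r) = 12*r^2 - 6*r + 1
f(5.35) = 529.00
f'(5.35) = 312.37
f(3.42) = 125.34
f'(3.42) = 120.84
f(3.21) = 101.60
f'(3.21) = 105.39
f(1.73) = 10.46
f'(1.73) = 26.53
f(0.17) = -2.90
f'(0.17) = 0.33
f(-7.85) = -2130.66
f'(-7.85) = 787.57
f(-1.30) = -18.16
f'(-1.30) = 29.08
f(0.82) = -1.99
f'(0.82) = 4.15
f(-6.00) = -981.00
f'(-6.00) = 469.00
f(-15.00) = -14193.00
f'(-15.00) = 2791.00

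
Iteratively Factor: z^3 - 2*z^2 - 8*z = (z)*(z^2 - 2*z - 8) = z*(z + 2)*(z - 4)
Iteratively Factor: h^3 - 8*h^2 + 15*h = (h - 3)*(h^2 - 5*h) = h*(h - 3)*(h - 5)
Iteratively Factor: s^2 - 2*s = (s - 2)*(s)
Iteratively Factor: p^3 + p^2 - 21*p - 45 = (p + 3)*(p^2 - 2*p - 15) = (p - 5)*(p + 3)*(p + 3)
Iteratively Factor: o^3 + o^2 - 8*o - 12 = (o + 2)*(o^2 - o - 6) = (o - 3)*(o + 2)*(o + 2)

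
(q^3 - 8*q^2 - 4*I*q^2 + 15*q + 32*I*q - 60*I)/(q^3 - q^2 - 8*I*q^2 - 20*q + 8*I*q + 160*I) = (q^2 + q*(-3 - 4*I) + 12*I)/(q^2 + q*(4 - 8*I) - 32*I)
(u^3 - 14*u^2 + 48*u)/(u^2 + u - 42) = u*(u - 8)/(u + 7)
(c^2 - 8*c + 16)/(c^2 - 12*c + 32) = (c - 4)/(c - 8)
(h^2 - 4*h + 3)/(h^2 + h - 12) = (h - 1)/(h + 4)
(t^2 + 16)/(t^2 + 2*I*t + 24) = (t + 4*I)/(t + 6*I)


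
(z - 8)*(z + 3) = z^2 - 5*z - 24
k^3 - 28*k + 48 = (k - 4)*(k - 2)*(k + 6)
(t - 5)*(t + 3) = t^2 - 2*t - 15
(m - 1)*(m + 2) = m^2 + m - 2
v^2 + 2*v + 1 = (v + 1)^2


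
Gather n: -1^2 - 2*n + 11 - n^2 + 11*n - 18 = -n^2 + 9*n - 8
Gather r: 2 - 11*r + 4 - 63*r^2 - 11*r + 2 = -63*r^2 - 22*r + 8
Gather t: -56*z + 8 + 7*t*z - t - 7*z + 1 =t*(7*z - 1) - 63*z + 9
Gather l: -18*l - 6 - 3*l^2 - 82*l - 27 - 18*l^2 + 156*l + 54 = -21*l^2 + 56*l + 21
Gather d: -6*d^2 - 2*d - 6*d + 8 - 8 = -6*d^2 - 8*d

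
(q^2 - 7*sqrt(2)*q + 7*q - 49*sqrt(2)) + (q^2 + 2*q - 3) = 2*q^2 - 7*sqrt(2)*q + 9*q - 49*sqrt(2) - 3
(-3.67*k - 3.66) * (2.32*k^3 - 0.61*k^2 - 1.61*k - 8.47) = -8.5144*k^4 - 6.2525*k^3 + 8.1413*k^2 + 36.9775*k + 31.0002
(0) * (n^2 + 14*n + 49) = 0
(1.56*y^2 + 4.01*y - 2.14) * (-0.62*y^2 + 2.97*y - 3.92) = -0.9672*y^4 + 2.147*y^3 + 7.1213*y^2 - 22.075*y + 8.3888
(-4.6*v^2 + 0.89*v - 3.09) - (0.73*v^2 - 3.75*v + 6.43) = -5.33*v^2 + 4.64*v - 9.52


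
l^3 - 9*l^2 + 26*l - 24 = (l - 4)*(l - 3)*(l - 2)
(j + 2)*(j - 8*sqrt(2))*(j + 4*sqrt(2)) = j^3 - 4*sqrt(2)*j^2 + 2*j^2 - 64*j - 8*sqrt(2)*j - 128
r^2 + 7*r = r*(r + 7)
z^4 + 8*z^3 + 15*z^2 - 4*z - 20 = (z - 1)*(z + 2)^2*(z + 5)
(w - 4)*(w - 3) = w^2 - 7*w + 12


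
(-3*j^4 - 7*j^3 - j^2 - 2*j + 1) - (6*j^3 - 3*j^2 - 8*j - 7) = -3*j^4 - 13*j^3 + 2*j^2 + 6*j + 8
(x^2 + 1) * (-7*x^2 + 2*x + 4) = -7*x^4 + 2*x^3 - 3*x^2 + 2*x + 4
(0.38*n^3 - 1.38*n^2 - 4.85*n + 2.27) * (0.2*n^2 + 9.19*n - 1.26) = 0.076*n^5 + 3.2162*n^4 - 14.131*n^3 - 42.3787*n^2 + 26.9723*n - 2.8602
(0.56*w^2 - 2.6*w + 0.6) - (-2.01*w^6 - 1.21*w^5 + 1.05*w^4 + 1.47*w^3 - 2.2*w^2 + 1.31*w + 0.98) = 2.01*w^6 + 1.21*w^5 - 1.05*w^4 - 1.47*w^3 + 2.76*w^2 - 3.91*w - 0.38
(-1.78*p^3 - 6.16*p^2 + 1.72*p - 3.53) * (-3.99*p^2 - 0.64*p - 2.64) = 7.1022*p^5 + 25.7176*p^4 + 1.7788*p^3 + 29.2463*p^2 - 2.2816*p + 9.3192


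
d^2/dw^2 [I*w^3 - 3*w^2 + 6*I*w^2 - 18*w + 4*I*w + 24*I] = 6*I*w - 6 + 12*I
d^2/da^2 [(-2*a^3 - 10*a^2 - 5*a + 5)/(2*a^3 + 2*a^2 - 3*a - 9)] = 8*(-8*a^6 - 24*a^5 - 84*a^4 - 316*a^3 - 318*a^2 - 144*a - 135)/(8*a^9 + 24*a^8 - 12*a^7 - 172*a^6 - 198*a^5 + 270*a^4 + 783*a^3 + 243*a^2 - 729*a - 729)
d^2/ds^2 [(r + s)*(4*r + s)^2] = 18*r + 6*s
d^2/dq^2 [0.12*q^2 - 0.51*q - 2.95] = 0.240000000000000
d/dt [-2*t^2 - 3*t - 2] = -4*t - 3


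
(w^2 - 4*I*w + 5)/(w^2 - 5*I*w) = (w + I)/w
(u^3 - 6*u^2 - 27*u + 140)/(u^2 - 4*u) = u - 2 - 35/u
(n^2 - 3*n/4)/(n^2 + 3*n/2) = (4*n - 3)/(2*(2*n + 3))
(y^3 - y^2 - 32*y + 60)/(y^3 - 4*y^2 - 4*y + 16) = (y^2 + y - 30)/(y^2 - 2*y - 8)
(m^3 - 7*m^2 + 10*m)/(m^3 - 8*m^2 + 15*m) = (m - 2)/(m - 3)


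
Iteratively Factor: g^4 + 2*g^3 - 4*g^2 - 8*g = (g + 2)*(g^3 - 4*g) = (g + 2)^2*(g^2 - 2*g) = (g - 2)*(g + 2)^2*(g)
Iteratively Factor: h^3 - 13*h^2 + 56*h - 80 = (h - 5)*(h^2 - 8*h + 16) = (h - 5)*(h - 4)*(h - 4)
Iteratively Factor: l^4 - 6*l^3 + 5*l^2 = (l - 5)*(l^3 - l^2) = l*(l - 5)*(l^2 - l) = l*(l - 5)*(l - 1)*(l)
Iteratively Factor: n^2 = (n)*(n)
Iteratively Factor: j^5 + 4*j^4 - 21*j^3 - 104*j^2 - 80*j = (j + 4)*(j^4 - 21*j^2 - 20*j) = (j + 4)^2*(j^3 - 4*j^2 - 5*j) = (j - 5)*(j + 4)^2*(j^2 + j) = (j - 5)*(j + 1)*(j + 4)^2*(j)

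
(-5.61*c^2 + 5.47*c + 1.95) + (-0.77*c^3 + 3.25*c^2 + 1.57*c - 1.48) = -0.77*c^3 - 2.36*c^2 + 7.04*c + 0.47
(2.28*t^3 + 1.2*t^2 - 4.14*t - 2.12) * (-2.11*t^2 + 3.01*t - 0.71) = -4.8108*t^5 + 4.3308*t^4 + 10.7286*t^3 - 8.8402*t^2 - 3.4418*t + 1.5052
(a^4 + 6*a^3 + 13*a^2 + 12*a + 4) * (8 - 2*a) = -2*a^5 - 4*a^4 + 22*a^3 + 80*a^2 + 88*a + 32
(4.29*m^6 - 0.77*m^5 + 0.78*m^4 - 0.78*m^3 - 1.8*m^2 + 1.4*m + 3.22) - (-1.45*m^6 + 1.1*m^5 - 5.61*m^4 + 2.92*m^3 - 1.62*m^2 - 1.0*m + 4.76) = 5.74*m^6 - 1.87*m^5 + 6.39*m^4 - 3.7*m^3 - 0.18*m^2 + 2.4*m - 1.54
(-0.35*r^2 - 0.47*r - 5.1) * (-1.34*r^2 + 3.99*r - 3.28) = 0.469*r^4 - 0.7667*r^3 + 6.1067*r^2 - 18.8074*r + 16.728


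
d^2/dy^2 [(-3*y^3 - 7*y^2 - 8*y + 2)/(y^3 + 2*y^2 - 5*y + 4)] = 2*(-y^6 - 69*y^5 - 69*y^4 + 35*y^3 + 534*y^2 - 36*y - 238)/(y^9 + 6*y^8 - 3*y^7 - 40*y^6 + 63*y^5 + 78*y^4 - 317*y^3 + 396*y^2 - 240*y + 64)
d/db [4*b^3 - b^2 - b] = 12*b^2 - 2*b - 1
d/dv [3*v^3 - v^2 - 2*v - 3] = 9*v^2 - 2*v - 2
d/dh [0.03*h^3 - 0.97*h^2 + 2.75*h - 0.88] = 0.09*h^2 - 1.94*h + 2.75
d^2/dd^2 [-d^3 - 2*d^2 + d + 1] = -6*d - 4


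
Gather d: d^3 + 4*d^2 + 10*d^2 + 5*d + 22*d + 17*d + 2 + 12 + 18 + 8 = d^3 + 14*d^2 + 44*d + 40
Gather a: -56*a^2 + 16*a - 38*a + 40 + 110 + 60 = -56*a^2 - 22*a + 210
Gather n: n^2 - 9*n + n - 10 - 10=n^2 - 8*n - 20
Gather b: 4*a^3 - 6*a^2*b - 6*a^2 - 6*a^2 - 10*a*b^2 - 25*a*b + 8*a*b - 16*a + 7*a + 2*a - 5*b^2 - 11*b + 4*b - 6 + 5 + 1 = 4*a^3 - 12*a^2 - 7*a + b^2*(-10*a - 5) + b*(-6*a^2 - 17*a - 7)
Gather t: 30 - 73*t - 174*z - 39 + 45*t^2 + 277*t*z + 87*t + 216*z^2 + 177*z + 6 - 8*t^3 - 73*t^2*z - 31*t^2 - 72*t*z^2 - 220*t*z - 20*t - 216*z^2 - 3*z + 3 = -8*t^3 + t^2*(14 - 73*z) + t*(-72*z^2 + 57*z - 6)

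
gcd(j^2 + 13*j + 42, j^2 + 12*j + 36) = j + 6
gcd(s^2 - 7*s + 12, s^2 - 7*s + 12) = s^2 - 7*s + 12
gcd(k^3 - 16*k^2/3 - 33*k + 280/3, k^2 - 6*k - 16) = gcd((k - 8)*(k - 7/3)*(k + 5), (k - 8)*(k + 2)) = k - 8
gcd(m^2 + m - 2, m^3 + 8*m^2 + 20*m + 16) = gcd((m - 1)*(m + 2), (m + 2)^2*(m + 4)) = m + 2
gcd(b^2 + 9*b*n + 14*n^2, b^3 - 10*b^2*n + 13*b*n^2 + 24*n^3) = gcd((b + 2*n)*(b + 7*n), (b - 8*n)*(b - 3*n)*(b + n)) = 1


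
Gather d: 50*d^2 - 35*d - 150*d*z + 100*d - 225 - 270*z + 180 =50*d^2 + d*(65 - 150*z) - 270*z - 45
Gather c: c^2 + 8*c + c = c^2 + 9*c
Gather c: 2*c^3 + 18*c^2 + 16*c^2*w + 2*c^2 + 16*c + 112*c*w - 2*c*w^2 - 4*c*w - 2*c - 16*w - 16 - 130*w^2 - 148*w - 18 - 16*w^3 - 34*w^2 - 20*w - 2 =2*c^3 + c^2*(16*w + 20) + c*(-2*w^2 + 108*w + 14) - 16*w^3 - 164*w^2 - 184*w - 36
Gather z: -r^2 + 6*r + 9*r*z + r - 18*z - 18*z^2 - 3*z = -r^2 + 7*r - 18*z^2 + z*(9*r - 21)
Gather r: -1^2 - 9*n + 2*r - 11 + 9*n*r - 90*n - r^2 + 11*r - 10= -99*n - r^2 + r*(9*n + 13) - 22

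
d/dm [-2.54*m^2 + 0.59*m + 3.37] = 0.59 - 5.08*m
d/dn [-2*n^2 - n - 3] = -4*n - 1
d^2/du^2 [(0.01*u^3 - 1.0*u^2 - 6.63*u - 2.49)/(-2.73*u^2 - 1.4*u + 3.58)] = (1.11022302462516e-16*u^5 - 2.8421709430404e-14*u^4 + 90.946786*u^3 + 170.287446*u^2 + 445.117548*u + 150.524252)/(20.346417*u^6 + 31.30218*u^5 - 63.991746*u^4 - 79.35256*u^3 + 83.915916*u^2 + 53.82888*u - 45.882712)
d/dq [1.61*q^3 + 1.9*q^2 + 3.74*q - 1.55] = 4.83*q^2 + 3.8*q + 3.74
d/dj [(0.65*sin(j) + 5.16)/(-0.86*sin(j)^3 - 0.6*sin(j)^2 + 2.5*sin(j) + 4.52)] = (1.118*sin(j)^3 + 13.7028*sin(j)^2 + 6.192*sin(j) - 9.962)*cos(j)/(0.7396*sin(j)^6 + 1.032*sin(j)^5 - 3.94*sin(j)^4 - 10.7744*sin(j)^3 + 0.826000000000001*sin(j)^2 + 22.6*sin(j) + 20.4304)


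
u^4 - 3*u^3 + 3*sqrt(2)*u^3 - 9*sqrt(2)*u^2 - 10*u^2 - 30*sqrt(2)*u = u*(u - 5)*(u + 2)*(u + 3*sqrt(2))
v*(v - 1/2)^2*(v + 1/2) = v^4 - v^3/2 - v^2/4 + v/8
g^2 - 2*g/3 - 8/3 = (g - 2)*(g + 4/3)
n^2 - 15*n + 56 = (n - 8)*(n - 7)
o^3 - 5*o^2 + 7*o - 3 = (o - 3)*(o - 1)^2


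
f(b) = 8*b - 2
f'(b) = 8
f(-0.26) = -4.08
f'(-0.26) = 8.00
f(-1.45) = -13.60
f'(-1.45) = 8.00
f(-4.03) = -34.24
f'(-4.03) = 8.00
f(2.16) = 15.28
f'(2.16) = 8.00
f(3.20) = 23.60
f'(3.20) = 8.00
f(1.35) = 8.80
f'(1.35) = 8.00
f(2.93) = 21.44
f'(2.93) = 8.00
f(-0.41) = -5.28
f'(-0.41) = 8.00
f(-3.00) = -26.00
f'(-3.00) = 8.00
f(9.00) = 70.00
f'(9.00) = 8.00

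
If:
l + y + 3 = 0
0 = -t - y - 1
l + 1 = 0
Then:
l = -1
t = 1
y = -2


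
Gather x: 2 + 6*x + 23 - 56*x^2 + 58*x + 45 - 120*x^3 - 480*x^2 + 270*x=-120*x^3 - 536*x^2 + 334*x + 70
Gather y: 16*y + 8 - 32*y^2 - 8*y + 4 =-32*y^2 + 8*y + 12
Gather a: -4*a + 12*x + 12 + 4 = -4*a + 12*x + 16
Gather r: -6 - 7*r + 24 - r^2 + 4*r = -r^2 - 3*r + 18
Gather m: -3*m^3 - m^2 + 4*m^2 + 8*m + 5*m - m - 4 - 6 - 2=-3*m^3 + 3*m^2 + 12*m - 12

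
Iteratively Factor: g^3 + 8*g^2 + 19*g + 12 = (g + 1)*(g^2 + 7*g + 12) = (g + 1)*(g + 3)*(g + 4)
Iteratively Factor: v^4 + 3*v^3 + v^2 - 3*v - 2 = (v - 1)*(v^3 + 4*v^2 + 5*v + 2) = (v - 1)*(v + 1)*(v^2 + 3*v + 2) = (v - 1)*(v + 1)*(v + 2)*(v + 1)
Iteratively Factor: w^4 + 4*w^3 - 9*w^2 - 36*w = (w - 3)*(w^3 + 7*w^2 + 12*w) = (w - 3)*(w + 3)*(w^2 + 4*w) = (w - 3)*(w + 3)*(w + 4)*(w)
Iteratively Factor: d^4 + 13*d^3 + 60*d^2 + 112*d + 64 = (d + 4)*(d^3 + 9*d^2 + 24*d + 16) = (d + 4)^2*(d^2 + 5*d + 4) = (d + 4)^3*(d + 1)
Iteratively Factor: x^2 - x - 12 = (x - 4)*(x + 3)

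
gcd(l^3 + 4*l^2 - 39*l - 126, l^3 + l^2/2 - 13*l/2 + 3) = l + 3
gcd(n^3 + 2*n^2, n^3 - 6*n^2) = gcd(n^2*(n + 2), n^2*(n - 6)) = n^2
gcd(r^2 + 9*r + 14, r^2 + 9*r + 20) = 1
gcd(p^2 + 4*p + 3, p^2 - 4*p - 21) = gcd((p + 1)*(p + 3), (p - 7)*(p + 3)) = p + 3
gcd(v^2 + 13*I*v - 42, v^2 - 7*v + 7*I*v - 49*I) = v + 7*I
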